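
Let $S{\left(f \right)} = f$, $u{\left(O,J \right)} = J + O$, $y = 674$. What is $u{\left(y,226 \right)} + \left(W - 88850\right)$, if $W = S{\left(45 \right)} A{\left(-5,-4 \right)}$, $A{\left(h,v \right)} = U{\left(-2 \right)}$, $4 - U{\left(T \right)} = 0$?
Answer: $-87770$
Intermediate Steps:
$U{\left(T \right)} = 4$ ($U{\left(T \right)} = 4 - 0 = 4 + 0 = 4$)
$A{\left(h,v \right)} = 4$
$W = 180$ ($W = 45 \cdot 4 = 180$)
$u{\left(y,226 \right)} + \left(W - 88850\right) = \left(226 + 674\right) + \left(180 - 88850\right) = 900 + \left(180 - 88850\right) = 900 - 88670 = -87770$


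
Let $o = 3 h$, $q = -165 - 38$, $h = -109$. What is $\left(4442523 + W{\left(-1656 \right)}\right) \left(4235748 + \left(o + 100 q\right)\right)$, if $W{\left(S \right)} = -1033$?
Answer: $18721417770290$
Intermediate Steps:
$q = -203$
$o = -327$ ($o = 3 \left(-109\right) = -327$)
$\left(4442523 + W{\left(-1656 \right)}\right) \left(4235748 + \left(o + 100 q\right)\right) = \left(4442523 - 1033\right) \left(4235748 + \left(-327 + 100 \left(-203\right)\right)\right) = 4441490 \left(4235748 - 20627\right) = 4441490 \cdot 4215121 = 18721417770290$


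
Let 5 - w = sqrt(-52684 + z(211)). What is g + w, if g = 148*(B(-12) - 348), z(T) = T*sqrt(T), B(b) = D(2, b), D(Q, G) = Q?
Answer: -51203 - I*sqrt(52684 - 211*sqrt(211)) ≈ -51203.0 - 222.75*I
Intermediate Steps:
B(b) = 2
z(T) = T**(3/2)
g = -51208 (g = 148*(2 - 348) = 148*(-346) = -51208)
w = 5 - sqrt(-52684 + 211*sqrt(211)) (w = 5 - sqrt(-52684 + 211**(3/2)) = 5 - sqrt(-52684 + 211*sqrt(211)) ≈ 5.0 - 222.75*I)
g + w = -51208 + (5 - sqrt(-52684 + 211*sqrt(211))) = -51203 - sqrt(-52684 + 211*sqrt(211))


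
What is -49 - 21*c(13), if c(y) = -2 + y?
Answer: -280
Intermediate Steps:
-49 - 21*c(13) = -49 - 21*(-2 + 13) = -49 - 21*11 = -49 - 231 = -280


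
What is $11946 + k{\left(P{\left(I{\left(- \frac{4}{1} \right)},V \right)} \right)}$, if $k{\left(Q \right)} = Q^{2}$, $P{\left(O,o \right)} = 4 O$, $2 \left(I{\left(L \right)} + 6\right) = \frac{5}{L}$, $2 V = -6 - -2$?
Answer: $\frac{50593}{4} \approx 12648.0$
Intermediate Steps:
$V = -2$ ($V = \frac{-6 - -2}{2} = \frac{-6 + 2}{2} = \frac{1}{2} \left(-4\right) = -2$)
$I{\left(L \right)} = -6 + \frac{5}{2 L}$ ($I{\left(L \right)} = -6 + \frac{5 \frac{1}{L}}{2} = -6 + \frac{5}{2 L}$)
$11946 + k{\left(P{\left(I{\left(- \frac{4}{1} \right)},V \right)} \right)} = 11946 + \left(4 \left(-6 + \frac{5}{2 \left(- \frac{4}{1}\right)}\right)\right)^{2} = 11946 + \left(4 \left(-6 + \frac{5}{2 \left(\left(-4\right) 1\right)}\right)\right)^{2} = 11946 + \left(4 \left(-6 + \frac{5}{2 \left(-4\right)}\right)\right)^{2} = 11946 + \left(4 \left(-6 + \frac{5}{2} \left(- \frac{1}{4}\right)\right)\right)^{2} = 11946 + \left(4 \left(-6 - \frac{5}{8}\right)\right)^{2} = 11946 + \left(4 \left(- \frac{53}{8}\right)\right)^{2} = 11946 + \left(- \frac{53}{2}\right)^{2} = 11946 + \frac{2809}{4} = \frac{50593}{4}$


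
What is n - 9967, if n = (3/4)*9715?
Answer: -10723/4 ≈ -2680.8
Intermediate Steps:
n = 29145/4 (n = (3*(¼))*9715 = (¾)*9715 = 29145/4 ≈ 7286.3)
n - 9967 = 29145/4 - 9967 = -10723/4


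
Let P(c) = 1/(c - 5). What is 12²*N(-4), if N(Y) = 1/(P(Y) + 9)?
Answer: 81/5 ≈ 16.200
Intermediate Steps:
P(c) = 1/(-5 + c)
N(Y) = 1/(9 + 1/(-5 + Y)) (N(Y) = 1/(1/(-5 + Y) + 9) = 1/(9 + 1/(-5 + Y)))
12²*N(-4) = 12²*((-5 - 4)/(-44 + 9*(-4))) = 144*(-9/(-44 - 36)) = 144*(-9/(-80)) = 144*(-1/80*(-9)) = 144*(9/80) = 81/5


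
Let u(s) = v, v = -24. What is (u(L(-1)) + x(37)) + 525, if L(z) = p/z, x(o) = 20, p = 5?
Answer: 521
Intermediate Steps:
L(z) = 5/z
u(s) = -24
(u(L(-1)) + x(37)) + 525 = (-24 + 20) + 525 = -4 + 525 = 521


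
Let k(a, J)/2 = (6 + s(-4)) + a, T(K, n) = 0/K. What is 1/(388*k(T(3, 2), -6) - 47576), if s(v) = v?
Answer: -1/46024 ≈ -2.1728e-5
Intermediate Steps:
T(K, n) = 0
k(a, J) = 4 + 2*a (k(a, J) = 2*((6 - 4) + a) = 2*(2 + a) = 4 + 2*a)
1/(388*k(T(3, 2), -6) - 47576) = 1/(388*(4 + 2*0) - 47576) = 1/(388*(4 + 0) - 47576) = 1/(388*4 - 47576) = 1/(1552 - 47576) = 1/(-46024) = -1/46024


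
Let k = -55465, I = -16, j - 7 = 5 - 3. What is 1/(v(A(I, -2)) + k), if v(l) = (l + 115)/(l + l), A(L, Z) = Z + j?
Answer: -7/388194 ≈ -1.8032e-5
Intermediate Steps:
j = 9 (j = 7 + (5 - 3) = 7 + 2 = 9)
A(L, Z) = 9 + Z (A(L, Z) = Z + 9 = 9 + Z)
v(l) = (115 + l)/(2*l) (v(l) = (115 + l)/((2*l)) = (115 + l)*(1/(2*l)) = (115 + l)/(2*l))
1/(v(A(I, -2)) + k) = 1/((115 + (9 - 2))/(2*(9 - 2)) - 55465) = 1/((1/2)*(115 + 7)/7 - 55465) = 1/((1/2)*(1/7)*122 - 55465) = 1/(61/7 - 55465) = 1/(-388194/7) = -7/388194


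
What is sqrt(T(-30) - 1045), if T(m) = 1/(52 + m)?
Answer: I*sqrt(505758)/22 ≈ 32.326*I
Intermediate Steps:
sqrt(T(-30) - 1045) = sqrt(1/(52 - 30) - 1045) = sqrt(1/22 - 1045) = sqrt(-22989/22) = I*sqrt(505758)/22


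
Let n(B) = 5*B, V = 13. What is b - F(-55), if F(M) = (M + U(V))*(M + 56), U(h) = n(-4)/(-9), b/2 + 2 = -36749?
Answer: -661043/9 ≈ -73449.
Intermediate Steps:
b = -73502 (b = -4 + 2*(-36749) = -4 - 73498 = -73502)
U(h) = 20/9 (U(h) = (5*(-4))/(-9) = -20*(-1/9) = 20/9)
F(M) = (56 + M)*(20/9 + M) (F(M) = (M + 20/9)*(M + 56) = (20/9 + M)*(56 + M) = (56 + M)*(20/9 + M))
b - F(-55) = -73502 - (1120/9 + (-55)**2 + (524/9)*(-55)) = -73502 - (1120/9 + 3025 - 28820/9) = -73502 - 1*(-475/9) = -73502 + 475/9 = -661043/9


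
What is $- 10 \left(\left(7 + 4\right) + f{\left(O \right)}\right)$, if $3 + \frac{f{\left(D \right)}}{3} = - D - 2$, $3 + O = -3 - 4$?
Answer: $-260$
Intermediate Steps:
$O = -10$ ($O = -3 - 7 = -10$)
$f{\left(D \right)} = -15 - 3 D$ ($f{\left(D \right)} = -9 + 3 \left(- D - 2\right) = -9 + 3 \left(-2 - D\right) = -9 - \left(6 + 3 D\right) = -15 - 3 D$)
$- 10 \left(\left(7 + 4\right) + f{\left(O \right)}\right) = - 10 \left(\left(7 + 4\right) - -15\right) = - 10 \left(11 + \left(-15 + 30\right)\right) = - 10 \left(11 + 15\right) = \left(-10\right) 26 = -260$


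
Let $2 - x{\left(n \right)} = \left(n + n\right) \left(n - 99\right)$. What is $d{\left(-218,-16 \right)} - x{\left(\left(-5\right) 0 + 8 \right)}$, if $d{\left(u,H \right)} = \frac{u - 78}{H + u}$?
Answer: $- \frac{170438}{117} \approx -1456.7$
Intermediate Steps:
$d{\left(u,H \right)} = \frac{-78 + u}{H + u}$
$x{\left(n \right)} = 2 - 2 n \left(-99 + n\right)$ ($x{\left(n \right)} = 2 - \left(n + n\right) \left(n - 99\right) = 2 - 2 n \left(-99 + n\right)$)
$d{\left(-218,-16 \right)} - x{\left(\left(-5\right) 0 + 8 \right)} = \frac{-78 - 218}{-16 - 218} - \left(2 - 2 \left(\left(-5\right) 0 + 8\right)^{2} + 198 \left(\left(-5\right) 0 + 8\right)\right) = \frac{1}{-234} \left(-296\right) - \left(2 - 2 \left(0 + 8\right)^{2} + 198 \left(0 + 8\right)\right) = \left(- \frac{1}{234}\right) \left(-296\right) - \left(2 - 2 \cdot 8^{2} + 198 \cdot 8\right) = \frac{148}{117} - \left(2 - 128 + 1584\right) = \frac{148}{117} - 1458 = - \frac{170438}{117}$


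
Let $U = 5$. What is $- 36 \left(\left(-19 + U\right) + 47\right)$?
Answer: $-1188$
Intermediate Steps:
$- 36 \left(\left(-19 + U\right) + 47\right) = - 36 \left(\left(-19 + 5\right) + 47\right) = - 36 \left(-14 + 47\right) = \left(-36\right) 33 = -1188$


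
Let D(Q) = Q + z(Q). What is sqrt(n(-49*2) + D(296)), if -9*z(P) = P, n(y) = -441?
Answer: I*sqrt(1601)/3 ≈ 13.337*I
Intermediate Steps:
z(P) = -P/9
D(Q) = 8*Q/9 (D(Q) = Q - Q/9 = 8*Q/9)
sqrt(n(-49*2) + D(296)) = sqrt(-441 + (8/9)*296) = sqrt(-441 + 2368/9) = sqrt(-1601/9) = I*sqrt(1601)/3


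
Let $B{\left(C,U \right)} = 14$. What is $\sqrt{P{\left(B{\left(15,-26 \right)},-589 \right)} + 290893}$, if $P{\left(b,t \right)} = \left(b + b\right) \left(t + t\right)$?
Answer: $\sqrt{257909} \approx 507.85$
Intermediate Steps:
$P{\left(b,t \right)} = 4 b t$ ($P{\left(b,t \right)} = 2 b 2 t = 4 b t$)
$\sqrt{P{\left(B{\left(15,-26 \right)},-589 \right)} + 290893} = \sqrt{4 \cdot 14 \left(-589\right) + 290893} = \sqrt{-32984 + 290893} = \sqrt{257909}$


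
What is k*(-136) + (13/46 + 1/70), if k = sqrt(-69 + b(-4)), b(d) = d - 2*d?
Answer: 239/805 - 136*I*sqrt(65) ≈ 0.29689 - 1096.5*I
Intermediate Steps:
b(d) = -d
k = I*sqrt(65) (k = sqrt(-69 - 1*(-4)) = sqrt(-69 + 4) = sqrt(-65) = I*sqrt(65) ≈ 8.0623*I)
k*(-136) + (13/46 + 1/70) = (I*sqrt(65))*(-136) + (13/46 + 1/70) = -136*I*sqrt(65) + (13*(1/46) + 1*(1/70)) = -136*I*sqrt(65) + (13/46 + 1/70) = -136*I*sqrt(65) + 239/805 = 239/805 - 136*I*sqrt(65)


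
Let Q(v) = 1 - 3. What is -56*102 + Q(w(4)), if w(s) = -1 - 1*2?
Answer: -5714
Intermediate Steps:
w(s) = -3 (w(s) = -1 - 2 = -3)
Q(v) = -2
-56*102 + Q(w(4)) = -56*102 - 2 = -5712 - 2 = -5714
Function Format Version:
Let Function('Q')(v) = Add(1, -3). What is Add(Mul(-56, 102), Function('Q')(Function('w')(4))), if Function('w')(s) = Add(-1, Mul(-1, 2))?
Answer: -5714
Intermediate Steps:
Function('w')(s) = -3 (Function('w')(s) = Add(-1, -2) = -3)
Function('Q')(v) = -2
Add(Mul(-56, 102), Function('Q')(Function('w')(4))) = Add(Mul(-56, 102), -2) = Add(-5712, -2) = -5714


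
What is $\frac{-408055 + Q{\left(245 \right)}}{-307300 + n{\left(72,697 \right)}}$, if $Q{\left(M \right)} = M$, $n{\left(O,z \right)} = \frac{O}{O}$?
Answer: $\frac{407810}{307299} \approx 1.3271$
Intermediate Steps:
$n{\left(O,z \right)} = 1$
$\frac{-408055 + Q{\left(245 \right)}}{-307300 + n{\left(72,697 \right)}} = \frac{-408055 + 245}{-307300 + 1} = - \frac{407810}{-307299} = \left(-407810\right) \left(- \frac{1}{307299}\right) = \frac{407810}{307299}$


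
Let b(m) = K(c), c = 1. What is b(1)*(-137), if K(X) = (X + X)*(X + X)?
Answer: -548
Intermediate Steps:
K(X) = 4*X² (K(X) = (2*X)*(2*X) = 4*X²)
b(m) = 4 (b(m) = 4*1² = 4*1 = 4)
b(1)*(-137) = 4*(-137) = -548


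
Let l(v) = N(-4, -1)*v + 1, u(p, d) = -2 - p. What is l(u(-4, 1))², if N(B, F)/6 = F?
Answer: 121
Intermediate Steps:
N(B, F) = 6*F
l(v) = 1 - 6*v (l(v) = (6*(-1))*v + 1 = -6*v + 1 = 1 - 6*v)
l(u(-4, 1))² = (1 - 6*(-2 - 1*(-4)))² = (1 - 6*(-2 + 4))² = (1 - 6*2)² = (1 - 12)² = (-11)² = 121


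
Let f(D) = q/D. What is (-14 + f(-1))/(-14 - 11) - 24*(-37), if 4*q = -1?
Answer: 17771/20 ≈ 888.55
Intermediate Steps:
q = -¼ (q = (¼)*(-1) = -¼ ≈ -0.25000)
f(D) = -1/(4*D)
(-14 + f(-1))/(-14 - 11) - 24*(-37) = (-14 - ¼/(-1))/(-14 - 11) - 24*(-37) = (-14 - ¼*(-1))/(-25) + 888 = (-14 + ¼)*(-1/25) + 888 = -55/4*(-1/25) + 888 = 11/20 + 888 = 17771/20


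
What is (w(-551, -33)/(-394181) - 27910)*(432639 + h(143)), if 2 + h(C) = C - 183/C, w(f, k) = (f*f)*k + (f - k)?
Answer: -680239362572765163/56367883 ≈ -1.2068e+10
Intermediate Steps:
w(f, k) = f - k + k*f**2 (w(f, k) = f**2*k + (f - k) = k*f**2 + (f - k) = f - k + k*f**2)
h(C) = -2 + C - 183/C (h(C) = -2 + (C - 183/C) = -2 + C - 183/C)
(w(-551, -33)/(-394181) - 27910)*(432639 + h(143)) = ((-551 - 1*(-33) - 33*(-551)**2)/(-394181) - 27910)*(432639 + (-2 + 143 - 183/143)) = ((-551 + 33 - 33*303601)*(-1/394181) - 27910)*(432639 + (-2 + 143 - 183*1/143)) = ((-551 + 33 - 10018833)*(-1/394181) - 27910)*(432639 + (-2 + 143 - 183/143)) = (-10019351*(-1/394181) - 27910)*(432639 + 19980/143) = (10019351/394181 - 27910)*(61887357/143) = -10991572359/394181*61887357/143 = -680239362572765163/56367883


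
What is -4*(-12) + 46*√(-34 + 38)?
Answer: 140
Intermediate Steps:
-4*(-12) + 46*√(-34 + 38) = 48 + 46*√4 = 48 + 46*2 = 48 + 92 = 140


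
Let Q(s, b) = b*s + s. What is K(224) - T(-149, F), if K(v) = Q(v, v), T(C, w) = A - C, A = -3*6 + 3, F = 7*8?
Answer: 50266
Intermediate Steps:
Q(s, b) = s + b*s
F = 56
A = -15 (A = -18 + 3 = -15)
T(C, w) = -15 - C
K(v) = v*(1 + v)
K(224) - T(-149, F) = 224*(1 + 224) - (-15 - 1*(-149)) = 224*225 - (-15 + 149) = 50400 - 1*134 = 50400 - 134 = 50266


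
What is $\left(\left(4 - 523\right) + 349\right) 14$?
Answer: $-2380$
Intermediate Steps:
$\left(\left(4 - 523\right) + 349\right) 14 = \left(-519 + 349\right) 14 = \left(-170\right) 14 = -2380$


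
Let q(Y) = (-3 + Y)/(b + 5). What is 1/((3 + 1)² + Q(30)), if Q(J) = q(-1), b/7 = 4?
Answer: 33/524 ≈ 0.062977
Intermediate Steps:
b = 28 (b = 7*4 = 28)
q(Y) = -1/11 + Y/33 (q(Y) = (-3 + Y)/(28 + 5) = (-3 + Y)/33 = (-3 + Y)*(1/33) = -1/11 + Y/33)
Q(J) = -4/33 (Q(J) = -1/11 + (1/33)*(-1) = -1/11 - 1/33 = -4/33)
1/((3 + 1)² + Q(30)) = 1/((3 + 1)² - 4/33) = 1/(4² - 4/33) = 1/(16 - 4/33) = 1/(524/33) = 33/524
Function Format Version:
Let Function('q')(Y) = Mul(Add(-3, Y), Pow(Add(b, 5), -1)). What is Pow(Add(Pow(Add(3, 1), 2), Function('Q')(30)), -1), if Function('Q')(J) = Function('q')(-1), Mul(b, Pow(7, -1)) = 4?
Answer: Rational(33, 524) ≈ 0.062977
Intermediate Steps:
b = 28 (b = Mul(7, 4) = 28)
Function('q')(Y) = Add(Rational(-1, 11), Mul(Rational(1, 33), Y)) (Function('q')(Y) = Mul(Add(-3, Y), Pow(Add(28, 5), -1)) = Mul(Add(-3, Y), Pow(33, -1)) = Mul(Add(-3, Y), Rational(1, 33)) = Add(Rational(-1, 11), Mul(Rational(1, 33), Y)))
Function('Q')(J) = Rational(-4, 33) (Function('Q')(J) = Add(Rational(-1, 11), Mul(Rational(1, 33), -1)) = Add(Rational(-1, 11), Rational(-1, 33)) = Rational(-4, 33))
Pow(Add(Pow(Add(3, 1), 2), Function('Q')(30)), -1) = Pow(Add(Pow(Add(3, 1), 2), Rational(-4, 33)), -1) = Pow(Add(Pow(4, 2), Rational(-4, 33)), -1) = Pow(Add(16, Rational(-4, 33)), -1) = Pow(Rational(524, 33), -1) = Rational(33, 524)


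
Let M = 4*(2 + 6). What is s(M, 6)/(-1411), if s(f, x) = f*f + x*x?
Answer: -1060/1411 ≈ -0.75124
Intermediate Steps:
M = 32 (M = 4*8 = 32)
s(f, x) = f² + x²
s(M, 6)/(-1411) = (32² + 6²)/(-1411) = -(1024 + 36)/1411 = -1/1411*1060 = -1060/1411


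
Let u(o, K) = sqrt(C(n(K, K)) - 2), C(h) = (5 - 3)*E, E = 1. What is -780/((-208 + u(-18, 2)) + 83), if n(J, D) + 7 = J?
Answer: 156/25 ≈ 6.2400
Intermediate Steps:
n(J, D) = -7 + J
C(h) = 2 (C(h) = (5 - 3)*1 = 2*1 = 2)
u(o, K) = 0 (u(o, K) = sqrt(2 - 2) = sqrt(0) = 0)
-780/((-208 + u(-18, 2)) + 83) = -780/((-208 + 0) + 83) = -780/(-208 + 83) = -780/(-125) = -780*(-1/125) = 156/25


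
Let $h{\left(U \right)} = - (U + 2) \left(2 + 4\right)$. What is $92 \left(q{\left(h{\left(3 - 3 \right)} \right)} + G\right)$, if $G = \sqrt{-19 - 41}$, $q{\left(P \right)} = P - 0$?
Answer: $-1104 + 184 i \sqrt{15} \approx -1104.0 + 712.63 i$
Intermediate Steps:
$h{\left(U \right)} = -12 - 6 U$ ($h{\left(U \right)} = - (2 + U) 6 = \left(-2 - U\right) 6 = -12 - 6 U$)
$q{\left(P \right)} = P$ ($q{\left(P \right)} = P + 0 = P$)
$G = 2 i \sqrt{15}$ ($G = \sqrt{-60} = 2 i \sqrt{15} \approx 7.746 i$)
$92 \left(q{\left(h{\left(3 - 3 \right)} \right)} + G\right) = 92 \left(\left(-12 - 6 \left(3 - 3\right)\right) + 2 i \sqrt{15}\right) = 92 \left(\left(-12 - 0\right) + 2 i \sqrt{15}\right) = 92 \left(\left(-12 + 0\right) + 2 i \sqrt{15}\right) = 92 \left(-12 + 2 i \sqrt{15}\right) = -1104 + 184 i \sqrt{15}$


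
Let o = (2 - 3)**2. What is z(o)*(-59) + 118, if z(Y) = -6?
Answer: 472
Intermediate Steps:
o = 1 (o = (-1)**2 = 1)
z(o)*(-59) + 118 = -6*(-59) + 118 = 354 + 118 = 472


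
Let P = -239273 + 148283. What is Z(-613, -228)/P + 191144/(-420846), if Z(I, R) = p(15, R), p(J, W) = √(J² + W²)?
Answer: -95572/210423 - √5801/30330 ≈ -0.45670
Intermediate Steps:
P = -90990
Z(I, R) = √(225 + R²) (Z(I, R) = √(15² + R²) = √(225 + R²))
Z(-613, -228)/P + 191144/(-420846) = √(225 + (-228)²)/(-90990) + 191144/(-420846) = √(225 + 51984)*(-1/90990) + 191144*(-1/420846) = √52209*(-1/90990) - 95572/210423 = (3*√5801)*(-1/90990) - 95572/210423 = -√5801/30330 - 95572/210423 = -95572/210423 - √5801/30330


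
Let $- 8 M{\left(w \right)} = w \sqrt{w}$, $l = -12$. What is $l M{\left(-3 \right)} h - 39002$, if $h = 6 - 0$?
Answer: $-39002 - 27 i \sqrt{3} \approx -39002.0 - 46.765 i$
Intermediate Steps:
$M{\left(w \right)} = - \frac{w^{\frac{3}{2}}}{8}$ ($M{\left(w \right)} = - \frac{w \sqrt{w}}{8} = - \frac{w^{\frac{3}{2}}}{8}$)
$h = 6$ ($h = 6 + 0 = 6$)
$l M{\left(-3 \right)} h - 39002 = - 12 \left(- \frac{\left(-3\right)^{\frac{3}{2}}}{8}\right) 6 - 39002 = - 12 \left(- \frac{\left(-3\right) i \sqrt{3}}{8}\right) 6 - 39002 = - 12 \frac{3 i \sqrt{3}}{8} \cdot 6 - 39002 = - \frac{9 i \sqrt{3}}{2} \cdot 6 - 39002 = - 27 i \sqrt{3} - 39002 = -39002 - 27 i \sqrt{3}$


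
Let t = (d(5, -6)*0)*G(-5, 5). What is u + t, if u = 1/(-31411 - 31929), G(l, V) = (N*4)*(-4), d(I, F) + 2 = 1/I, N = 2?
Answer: -1/63340 ≈ -1.5788e-5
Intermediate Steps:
d(I, F) = -2 + 1/I
G(l, V) = -32 (G(l, V) = (2*4)*(-4) = 8*(-4) = -32)
u = -1/63340 (u = 1/(-63340) = -1/63340 ≈ -1.5788e-5)
t = 0 (t = ((-2 + 1/5)*0)*(-32) = ((-2 + ⅕)*0)*(-32) = -9/5*0*(-32) = 0*(-32) = 0)
u + t = -1/63340 + 0 = -1/63340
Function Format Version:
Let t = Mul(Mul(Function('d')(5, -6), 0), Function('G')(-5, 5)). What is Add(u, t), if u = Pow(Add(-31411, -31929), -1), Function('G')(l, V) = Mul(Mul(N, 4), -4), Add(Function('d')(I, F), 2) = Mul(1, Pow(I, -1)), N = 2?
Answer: Rational(-1, 63340) ≈ -1.5788e-5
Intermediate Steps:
Function('d')(I, F) = Add(-2, Pow(I, -1)) (Function('d')(I, F) = Add(-2, Mul(1, Pow(I, -1))) = Add(-2, Pow(I, -1)))
Function('G')(l, V) = -32 (Function('G')(l, V) = Mul(Mul(2, 4), -4) = Mul(8, -4) = -32)
u = Rational(-1, 63340) (u = Pow(-63340, -1) = Rational(-1, 63340) ≈ -1.5788e-5)
t = 0 (t = Mul(Mul(Add(-2, Pow(5, -1)), 0), -32) = Mul(Mul(Add(-2, Rational(1, 5)), 0), -32) = Mul(Mul(Rational(-9, 5), 0), -32) = Mul(0, -32) = 0)
Add(u, t) = Add(Rational(-1, 63340), 0) = Rational(-1, 63340)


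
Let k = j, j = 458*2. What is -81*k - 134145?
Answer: -208341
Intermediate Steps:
j = 916
k = 916
-81*k - 134145 = -81*916 - 134145 = -74196 - 134145 = -208341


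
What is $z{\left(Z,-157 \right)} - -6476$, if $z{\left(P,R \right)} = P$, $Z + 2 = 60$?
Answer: $6534$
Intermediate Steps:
$Z = 58$ ($Z = -2 + 60 = 58$)
$z{\left(Z,-157 \right)} - -6476 = 58 - -6476 = 58 + 6476 = 6534$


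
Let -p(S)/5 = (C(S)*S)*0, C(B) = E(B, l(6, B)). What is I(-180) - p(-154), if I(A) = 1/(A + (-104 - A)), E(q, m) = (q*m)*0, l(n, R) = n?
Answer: -1/104 ≈ -0.0096154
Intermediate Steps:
E(q, m) = 0 (E(q, m) = (m*q)*0 = 0)
C(B) = 0
p(S) = 0 (p(S) = -5*0*S*0 = -0*0 = -5*0 = 0)
I(A) = -1/104 (I(A) = 1/(-104) = -1/104)
I(-180) - p(-154) = -1/104 - 1*0 = -1/104 + 0 = -1/104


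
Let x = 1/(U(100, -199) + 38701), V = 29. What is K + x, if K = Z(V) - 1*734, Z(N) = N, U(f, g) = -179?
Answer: -27158009/38522 ≈ -705.00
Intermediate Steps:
x = 1/38522 (x = 1/(-179 + 38701) = 1/38522 ≈ 2.5959e-5)
K = -705 (K = 29 - 1*734 = 29 - 734 = -705)
K + x = -705 + 1/38522 = -27158009/38522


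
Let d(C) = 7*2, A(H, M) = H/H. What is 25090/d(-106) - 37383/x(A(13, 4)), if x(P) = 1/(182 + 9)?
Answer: -49968526/7 ≈ -7.1384e+6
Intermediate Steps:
A(H, M) = 1
d(C) = 14
x(P) = 1/191
25090/d(-106) - 37383/x(A(13, 4)) = 25090/14 - 37383/1/191 = 25090*(1/14) - 37383*191 = 12545/7 - 7140153 = -49968526/7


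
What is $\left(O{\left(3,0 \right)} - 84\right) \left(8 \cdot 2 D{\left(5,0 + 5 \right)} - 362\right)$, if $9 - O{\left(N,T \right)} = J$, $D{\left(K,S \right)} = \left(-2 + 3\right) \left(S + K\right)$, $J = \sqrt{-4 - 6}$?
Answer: $15150 + 202 i \sqrt{10} \approx 15150.0 + 638.78 i$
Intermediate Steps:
$J = i \sqrt{10}$ ($J = \sqrt{-10} = i \sqrt{10} \approx 3.1623 i$)
$D{\left(K,S \right)} = K + S$ ($D{\left(K,S \right)} = 1 \left(K + S\right) = K + S$)
$O{\left(N,T \right)} = 9 - i \sqrt{10}$
$\left(O{\left(3,0 \right)} - 84\right) \left(8 \cdot 2 D{\left(5,0 + 5 \right)} - 362\right) = \left(\left(9 - i \sqrt{10}\right) - 84\right) \left(8 \cdot 2 \left(5 + \left(0 + 5\right)\right) - 362\right) = \left(-75 - i \sqrt{10}\right) \left(16 \left(5 + 5\right) - 362\right) = \left(-75 - i \sqrt{10}\right) \left(16 \cdot 10 - 362\right) = \left(-75 - i \sqrt{10}\right) \left(160 - 362\right) = \left(-75 - i \sqrt{10}\right) \left(-202\right) = 15150 + 202 i \sqrt{10}$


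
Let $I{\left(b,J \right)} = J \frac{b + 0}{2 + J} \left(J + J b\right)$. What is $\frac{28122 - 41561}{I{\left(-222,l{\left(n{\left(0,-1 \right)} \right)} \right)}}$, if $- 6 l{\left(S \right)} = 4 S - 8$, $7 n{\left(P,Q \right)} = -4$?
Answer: $- \frac{94073}{271728} \approx -0.3462$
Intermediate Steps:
$n{\left(P,Q \right)} = - \frac{4}{7}$ ($n{\left(P,Q \right)} = \frac{1}{7} \left(-4\right) = - \frac{4}{7}$)
$l{\left(S \right)} = \frac{4}{3} - \frac{2 S}{3}$ ($l{\left(S \right)} = - \frac{4 S - 8}{6} = - \frac{-8 + 4 S}{6} = \frac{4}{3} - \frac{2 S}{3}$)
$I{\left(b,J \right)} = \frac{J b \left(J + J b\right)}{2 + J}$ ($I{\left(b,J \right)} = J \frac{b}{2 + J} \left(J + J b\right) = \frac{J b}{2 + J} \left(J + J b\right) = \frac{J b \left(J + J b\right)}{2 + J}$)
$\frac{28122 - 41561}{I{\left(-222,l{\left(n{\left(0,-1 \right)} \right)} \right)}} = \frac{28122 - 41561}{\left(-222\right) \left(\frac{4}{3} - - \frac{8}{21}\right)^{2} \frac{1}{2 + \left(\frac{4}{3} - - \frac{8}{21}\right)} \left(1 - 222\right)} = \frac{28122 - 41561}{\left(-222\right) \left(\frac{4}{3} + \frac{8}{21}\right)^{2} \frac{1}{2 + \left(\frac{4}{3} + \frac{8}{21}\right)} \left(-221\right)} = - \frac{13439}{\left(-222\right) \left(\frac{12}{7}\right)^{2} \frac{1}{2 + \frac{12}{7}} \left(-221\right)} = - \frac{13439}{\left(-222\right) \frac{144}{49} \frac{1}{\frac{26}{7}} \left(-221\right)} = - \frac{13439}{\left(-222\right) \frac{144}{49} \cdot \frac{7}{26} \left(-221\right)} = - \frac{13439}{\frac{271728}{7}} = \left(-13439\right) \frac{7}{271728} = - \frac{94073}{271728}$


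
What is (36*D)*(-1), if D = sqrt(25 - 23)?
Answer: -36*sqrt(2) ≈ -50.912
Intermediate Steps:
D = sqrt(2) ≈ 1.4142
(36*D)*(-1) = (36*sqrt(2))*(-1) = -36*sqrt(2)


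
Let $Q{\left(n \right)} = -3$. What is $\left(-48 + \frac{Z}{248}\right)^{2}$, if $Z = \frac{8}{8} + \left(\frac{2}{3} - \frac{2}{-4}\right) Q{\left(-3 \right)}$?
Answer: $\frac{567058969}{246016} \approx 2305.0$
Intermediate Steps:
$Z = - \frac{5}{2}$ ($Z = \frac{8}{8} + \left(\frac{2}{3} - \frac{2}{-4}\right) \left(-3\right) = 8 \cdot \frac{1}{8} + \left(2 \cdot \frac{1}{3} - - \frac{1}{2}\right) \left(-3\right) = 1 + \left(\frac{2}{3} + \frac{1}{2}\right) \left(-3\right) = 1 + \frac{7}{6} \left(-3\right) = 1 - \frac{7}{2} = - \frac{5}{2} \approx -2.5$)
$\left(-48 + \frac{Z}{248}\right)^{2} = \left(-48 - \frac{5}{2 \cdot 248}\right)^{2} = \left(-48 - \frac{5}{496}\right)^{2} = \left(- \frac{23813}{496}\right)^{2} = \frac{567058969}{246016}$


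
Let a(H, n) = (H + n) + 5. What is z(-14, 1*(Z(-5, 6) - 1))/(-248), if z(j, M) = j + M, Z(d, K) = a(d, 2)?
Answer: 13/248 ≈ 0.052419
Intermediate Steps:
a(H, n) = 5 + H + n
Z(d, K) = 7 + d (Z(d, K) = 5 + d + 2 = 7 + d)
z(j, M) = M + j
z(-14, 1*(Z(-5, 6) - 1))/(-248) = (1*((7 - 5) - 1) - 14)/(-248) = (1*(2 - 1) - 14)*(-1/248) = (1*1 - 14)*(-1/248) = (1 - 14)*(-1/248) = -13*(-1/248) = 13/248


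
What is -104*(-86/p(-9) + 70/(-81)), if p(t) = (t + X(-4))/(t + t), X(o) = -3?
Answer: 1093976/81 ≈ 13506.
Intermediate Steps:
p(t) = (-3 + t)/(2*t) (p(t) = (t - 3)/(t + t) = (-3 + t)/((2*t)) = (-3 + t)*(1/(2*t)) = (-3 + t)/(2*t))
-104*(-86/p(-9) + 70/(-81)) = -104*(-86*(-18/(-3 - 9)) + 70/(-81)) = -104*(-86/((½)*(-⅑)*(-12)) + 70*(-1/81)) = -104*(-86/⅔ - 70/81) = -104*(-86*3/2 - 70/81) = -104*(-129 - 70/81) = -104*(-10519/81) = 1093976/81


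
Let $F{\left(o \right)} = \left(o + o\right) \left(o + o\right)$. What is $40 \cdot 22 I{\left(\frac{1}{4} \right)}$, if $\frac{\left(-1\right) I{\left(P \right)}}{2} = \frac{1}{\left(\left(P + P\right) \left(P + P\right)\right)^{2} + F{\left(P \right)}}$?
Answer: $-5632$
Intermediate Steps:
$F{\left(o \right)} = 4 o^{2}$ ($F{\left(o \right)} = 2 o 2 o = 4 o^{2}$)
$I{\left(P \right)} = - \frac{2}{4 P^{2} + 16 P^{4}}$ ($I{\left(P \right)} = - \frac{2}{\left(\left(P + P\right) \left(P + P\right)\right)^{2} + 4 P^{2}} = - \frac{2}{\left(2 P 2 P\right)^{2} + 4 P^{2}} = - \frac{2}{\left(4 P^{2}\right)^{2} + 4 P^{2}} = - \frac{2}{16 P^{4} + 4 P^{2}} = - \frac{2}{4 P^{2} + 16 P^{4}}$)
$40 \cdot 22 I{\left(\frac{1}{4} \right)} = 40 \cdot 22 \left(- \frac{1}{2 \left(\frac{1}{4}\right)^{2} + 8 \left(\frac{1}{4}\right)^{4}}\right) = 880 \left(- \frac{1}{\frac{2}{16} + \frac{8}{256}}\right) = 880 \left(- \frac{1}{2 \cdot \frac{1}{16} + 8 \cdot \frac{1}{256}}\right) = 880 \left(- \frac{1}{\frac{1}{8} + \frac{1}{32}}\right) = 880 \left(- \frac{1}{\frac{5}{32}}\right) = 880 \left(\left(-1\right) \frac{32}{5}\right) = 880 \left(- \frac{32}{5}\right) = -5632$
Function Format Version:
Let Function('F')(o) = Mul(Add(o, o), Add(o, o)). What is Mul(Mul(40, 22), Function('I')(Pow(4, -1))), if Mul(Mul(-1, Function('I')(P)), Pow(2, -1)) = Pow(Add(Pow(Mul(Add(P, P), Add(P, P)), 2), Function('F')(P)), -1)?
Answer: -5632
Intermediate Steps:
Function('F')(o) = Mul(4, Pow(o, 2)) (Function('F')(o) = Mul(Mul(2, o), Mul(2, o)) = Mul(4, Pow(o, 2)))
Function('I')(P) = Mul(-2, Pow(Add(Mul(4, Pow(P, 2)), Mul(16, Pow(P, 4))), -1)) (Function('I')(P) = Mul(-2, Pow(Add(Pow(Mul(Add(P, P), Add(P, P)), 2), Mul(4, Pow(P, 2))), -1)) = Mul(-2, Pow(Add(Pow(Mul(Mul(2, P), Mul(2, P)), 2), Mul(4, Pow(P, 2))), -1)) = Mul(-2, Pow(Add(Pow(Mul(4, Pow(P, 2)), 2), Mul(4, Pow(P, 2))), -1)) = Mul(-2, Pow(Add(Mul(16, Pow(P, 4)), Mul(4, Pow(P, 2))), -1)) = Mul(-2, Pow(Add(Mul(4, Pow(P, 2)), Mul(16, Pow(P, 4))), -1)))
Mul(Mul(40, 22), Function('I')(Pow(4, -1))) = Mul(Mul(40, 22), Mul(-1, Pow(Add(Mul(2, Pow(Pow(4, -1), 2)), Mul(8, Pow(Pow(4, -1), 4))), -1))) = Mul(880, Mul(-1, Pow(Add(Mul(2, Pow(Rational(1, 4), 2)), Mul(8, Pow(Rational(1, 4), 4))), -1))) = Mul(880, Mul(-1, Pow(Add(Mul(2, Rational(1, 16)), Mul(8, Rational(1, 256))), -1))) = Mul(880, Mul(-1, Pow(Add(Rational(1, 8), Rational(1, 32)), -1))) = Mul(880, Mul(-1, Pow(Rational(5, 32), -1))) = Mul(880, Mul(-1, Rational(32, 5))) = Mul(880, Rational(-32, 5)) = -5632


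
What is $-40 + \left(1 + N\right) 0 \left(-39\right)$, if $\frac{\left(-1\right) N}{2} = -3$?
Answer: $-40$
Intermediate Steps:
$N = 6$ ($N = \left(-2\right) \left(-3\right) = 6$)
$-40 + \left(1 + N\right) 0 \left(-39\right) = -40 + \left(1 + 6\right) 0 \left(-39\right) = -40 + 7 \cdot 0 \left(-39\right) = -40 + 0 \left(-39\right) = -40 + 0 = -40$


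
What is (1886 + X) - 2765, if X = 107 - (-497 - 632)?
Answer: 357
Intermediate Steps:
X = 1236 (X = 107 - 1*(-1129) = 107 + 1129 = 1236)
(1886 + X) - 2765 = (1886 + 1236) - 2765 = 3122 - 2765 = 357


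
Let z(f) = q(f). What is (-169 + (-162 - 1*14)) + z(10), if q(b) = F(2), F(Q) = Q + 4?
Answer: -339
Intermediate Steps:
F(Q) = 4 + Q
q(b) = 6 (q(b) = 4 + 2 = 6)
z(f) = 6
(-169 + (-162 - 1*14)) + z(10) = (-169 + (-162 - 1*14)) + 6 = (-169 + (-162 - 14)) + 6 = (-169 - 176) + 6 = -345 + 6 = -339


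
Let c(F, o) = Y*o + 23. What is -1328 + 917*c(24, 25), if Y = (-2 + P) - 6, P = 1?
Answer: -140712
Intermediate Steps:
Y = -7 (Y = (-2 + 1) - 6 = -1 - 6 = -7)
c(F, o) = 23 - 7*o (c(F, o) = -7*o + 23 = 23 - 7*o)
-1328 + 917*c(24, 25) = -1328 + 917*(23 - 7*25) = -1328 + 917*(23 - 175) = -1328 + 917*(-152) = -1328 - 139384 = -140712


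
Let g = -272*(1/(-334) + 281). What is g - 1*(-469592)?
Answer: 65657856/167 ≈ 3.9316e+5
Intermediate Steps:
g = -12764008/167 (g = -272*(-1/334 + 281) = -272*93853/334 = -12764008/167 ≈ -76431.)
g - 1*(-469592) = -12764008/167 - 1*(-469592) = -12764008/167 + 469592 = 65657856/167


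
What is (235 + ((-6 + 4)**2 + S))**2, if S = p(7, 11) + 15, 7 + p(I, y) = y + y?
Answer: 72361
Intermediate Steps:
p(I, y) = -7 + 2*y (p(I, y) = -7 + (y + y) = -7 + 2*y)
S = 30 (S = (-7 + 2*11) + 15 = (-7 + 22) + 15 = 15 + 15 = 30)
(235 + ((-6 + 4)**2 + S))**2 = (235 + ((-6 + 4)**2 + 30))**2 = (235 + ((-2)**2 + 30))**2 = (235 + (4 + 30))**2 = (235 + 34)**2 = 269**2 = 72361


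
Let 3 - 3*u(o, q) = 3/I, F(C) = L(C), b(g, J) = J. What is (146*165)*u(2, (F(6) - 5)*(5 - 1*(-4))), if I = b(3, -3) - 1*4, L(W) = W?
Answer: 192720/7 ≈ 27531.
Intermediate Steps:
I = -7 (I = -3 - 1*4 = -3 - 4 = -7)
F(C) = C
u(o, q) = 8/7 (u(o, q) = 1 - 1/(-7) = 1 - (-1)/7 = 1 - ⅓*(-3/7) = 1 + ⅐ = 8/7)
(146*165)*u(2, (F(6) - 5)*(5 - 1*(-4))) = (146*165)*(8/7) = 24090*(8/7) = 192720/7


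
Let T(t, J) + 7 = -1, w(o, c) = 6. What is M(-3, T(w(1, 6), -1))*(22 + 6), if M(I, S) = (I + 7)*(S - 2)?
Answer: -1120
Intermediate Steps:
T(t, J) = -8 (T(t, J) = -7 - 1 = -8)
M(I, S) = (-2 + S)*(7 + I) (M(I, S) = (7 + I)*(-2 + S) = (-2 + S)*(7 + I))
M(-3, T(w(1, 6), -1))*(22 + 6) = (-14 - 2*(-3) + 7*(-8) - 3*(-8))*(22 + 6) = (-14 + 6 - 56 + 24)*28 = -40*28 = -1120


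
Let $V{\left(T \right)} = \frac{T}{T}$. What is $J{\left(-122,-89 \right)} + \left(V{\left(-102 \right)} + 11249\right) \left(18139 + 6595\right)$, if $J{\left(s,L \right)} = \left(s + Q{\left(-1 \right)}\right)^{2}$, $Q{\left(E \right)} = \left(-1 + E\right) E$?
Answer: $278271900$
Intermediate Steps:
$Q{\left(E \right)} = E \left(-1 + E\right)$
$V{\left(T \right)} = 1$
$J{\left(s,L \right)} = \left(2 + s\right)^{2}$ ($J{\left(s,L \right)} = \left(s - \left(-1 - 1\right)\right)^{2} = \left(s - -2\right)^{2} = \left(s + 2\right)^{2} = \left(2 + s\right)^{2}$)
$J{\left(-122,-89 \right)} + \left(V{\left(-102 \right)} + 11249\right) \left(18139 + 6595\right) = \left(2 - 122\right)^{2} + \left(1 + 11249\right) \left(18139 + 6595\right) = \left(-120\right)^{2} + 11250 \cdot 24734 = 14400 + 278257500 = 278271900$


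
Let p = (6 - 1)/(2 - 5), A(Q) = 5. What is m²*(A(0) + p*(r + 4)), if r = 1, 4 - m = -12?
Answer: -2560/3 ≈ -853.33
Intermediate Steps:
m = 16 (m = 4 - 1*(-12) = 4 + 12 = 16)
p = -5/3 (p = 5/(-3) = 5*(-⅓) = -5/3 ≈ -1.6667)
m²*(A(0) + p*(r + 4)) = 16²*(5 - 5*(1 + 4)/3) = 256*(5 - 5/3*5) = 256*(5 - 25/3) = 256*(-10/3) = -2560/3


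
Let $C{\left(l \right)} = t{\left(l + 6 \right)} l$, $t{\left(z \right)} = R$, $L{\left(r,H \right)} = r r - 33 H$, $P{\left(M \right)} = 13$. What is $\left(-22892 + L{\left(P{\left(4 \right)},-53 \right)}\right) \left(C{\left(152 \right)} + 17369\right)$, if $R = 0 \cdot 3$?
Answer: $-364297406$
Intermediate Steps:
$R = 0$
$L{\left(r,H \right)} = r^{2} - 33 H$
$t{\left(z \right)} = 0$
$C{\left(l \right)} = 0$ ($C{\left(l \right)} = 0 l = 0$)
$\left(-22892 + L{\left(P{\left(4 \right)},-53 \right)}\right) \left(C{\left(152 \right)} + 17369\right) = \left(-22892 + \left(13^{2} - -1749\right)\right) \left(0 + 17369\right) = \left(-22892 + \left(169 + 1749\right)\right) 17369 = \left(-22892 + 1918\right) 17369 = \left(-20974\right) 17369 = -364297406$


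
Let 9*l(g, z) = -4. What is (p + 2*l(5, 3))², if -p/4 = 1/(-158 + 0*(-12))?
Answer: 376996/505521 ≈ 0.74576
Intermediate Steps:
l(g, z) = -4/9 (l(g, z) = (⅑)*(-4) = -4/9)
p = 2/79 (p = -4/(-158 + 0*(-12)) = -4/(-158 + 0) = -4/(-158) = -4*(-1/158) = 2/79 ≈ 0.025316)
(p + 2*l(5, 3))² = (2/79 + 2*(-4/9))² = (2/79 - 8/9)² = (-614/711)² = 376996/505521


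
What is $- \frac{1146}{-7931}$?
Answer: $\frac{1146}{7931} \approx 0.1445$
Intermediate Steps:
$- \frac{1146}{-7931} = - \frac{1146 \left(-1\right)}{7931} = \left(-1\right) \left(- \frac{1146}{7931}\right) = \frac{1146}{7931}$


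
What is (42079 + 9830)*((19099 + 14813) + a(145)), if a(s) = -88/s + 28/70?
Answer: 51049490778/29 ≈ 1.7603e+9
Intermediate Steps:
a(s) = 2/5 - 88/s (a(s) = -88/s + 28*(1/70) = -88/s + 2/5 = 2/5 - 88/s)
(42079 + 9830)*((19099 + 14813) + a(145)) = (42079 + 9830)*((19099 + 14813) + (2/5 - 88/145)) = 51909*(33912 + (2/5 - 88*1/145)) = 51909*(33912 + (2/5 - 88/145)) = 51909*(33912 - 6/29) = 51909*(983442/29) = 51049490778/29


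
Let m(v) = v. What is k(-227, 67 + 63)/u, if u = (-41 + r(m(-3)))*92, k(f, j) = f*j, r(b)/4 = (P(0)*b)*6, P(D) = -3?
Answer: -2951/1610 ≈ -1.8329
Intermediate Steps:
r(b) = -72*b (r(b) = 4*(-3*b*6) = 4*(-18*b) = -72*b)
u = 16100 (u = (-41 - 72*(-3))*92 = (-41 + 216)*92 = 175*92 = 16100)
k(-227, 67 + 63)/u = -227*(67 + 63)/16100 = -227*130*(1/16100) = -29510*1/16100 = -2951/1610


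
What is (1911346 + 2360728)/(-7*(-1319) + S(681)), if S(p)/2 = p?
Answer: 4272074/10595 ≈ 403.22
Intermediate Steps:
S(p) = 2*p
(1911346 + 2360728)/(-7*(-1319) + S(681)) = (1911346 + 2360728)/(-7*(-1319) + 2*681) = 4272074/(9233 + 1362) = 4272074/10595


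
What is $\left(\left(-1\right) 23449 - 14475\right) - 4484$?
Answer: $-42408$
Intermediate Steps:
$\left(\left(-1\right) 23449 - 14475\right) - 4484 = \left(-23449 - 14475\right) - 4484 = -37924 - 4484 = -42408$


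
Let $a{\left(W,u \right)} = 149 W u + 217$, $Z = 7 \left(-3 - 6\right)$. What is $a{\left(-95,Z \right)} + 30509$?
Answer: $922491$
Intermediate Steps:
$Z = -63$ ($Z = 7 \left(-9\right) = -63$)
$a{\left(W,u \right)} = 217 + 149 W u$ ($a{\left(W,u \right)} = 149 W u + 217 = 217 + 149 W u$)
$a{\left(-95,Z \right)} + 30509 = \left(217 + 149 \left(-95\right) \left(-63\right)\right) + 30509 = \left(217 + 891765\right) + 30509 = 891982 + 30509 = 922491$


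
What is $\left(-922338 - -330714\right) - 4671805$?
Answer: $-5263429$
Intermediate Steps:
$\left(-922338 - -330714\right) - 4671805 = \left(-922338 + \left(-120854 + 451568\right)\right) - 4671805 = \left(-922338 + 330714\right) - 4671805 = -591624 - 4671805 = -5263429$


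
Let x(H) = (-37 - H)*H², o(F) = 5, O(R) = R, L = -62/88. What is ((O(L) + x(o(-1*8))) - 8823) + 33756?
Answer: 1050821/44 ≈ 23882.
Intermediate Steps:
L = -31/44 (L = -62*1/88 = -31/44 ≈ -0.70455)
x(H) = H²*(-37 - H)
((O(L) + x(o(-1*8))) - 8823) + 33756 = ((-31/44 + 5²*(-37 - 1*5)) - 8823) + 33756 = ((-31/44 + 25*(-37 - 5)) - 8823) + 33756 = ((-31/44 + 25*(-42)) - 8823) + 33756 = ((-31/44 - 1050) - 8823) + 33756 = (-46231/44 - 8823) + 33756 = -434443/44 + 33756 = 1050821/44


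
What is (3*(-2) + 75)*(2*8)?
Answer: 1104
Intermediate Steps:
(3*(-2) + 75)*(2*8) = (-6 + 75)*16 = 69*16 = 1104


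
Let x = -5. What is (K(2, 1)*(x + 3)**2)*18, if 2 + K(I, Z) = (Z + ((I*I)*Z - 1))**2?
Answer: 1008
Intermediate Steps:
K(I, Z) = -2 + (-1 + Z + Z*I**2)**2 (K(I, Z) = -2 + (Z + ((I*I)*Z - 1))**2 = -2 + (Z + (I**2*Z - 1))**2 = -2 + (Z + (Z*I**2 - 1))**2 = -2 + (Z + (-1 + Z*I**2))**2 = -2 + (-1 + Z + Z*I**2)**2)
(K(2, 1)*(x + 3)**2)*18 = ((-2 + (-1 + 1 + 1*2**2)**2)*(-5 + 3)**2)*18 = ((-2 + (-1 + 1 + 1*4)**2)*(-2)**2)*18 = ((-2 + (-1 + 1 + 4)**2)*4)*18 = ((-2 + 4**2)*4)*18 = ((-2 + 16)*4)*18 = (14*4)*18 = 56*18 = 1008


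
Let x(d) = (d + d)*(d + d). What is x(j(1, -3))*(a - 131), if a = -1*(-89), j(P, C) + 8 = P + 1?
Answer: -6048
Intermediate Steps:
j(P, C) = -7 + P (j(P, C) = -8 + (P + 1) = -8 + (1 + P) = -7 + P)
a = 89
x(d) = 4*d**2 (x(d) = (2*d)*(2*d) = 4*d**2)
x(j(1, -3))*(a - 131) = (4*(-7 + 1)**2)*(89 - 131) = (4*(-6)**2)*(-42) = (4*36)*(-42) = 144*(-42) = -6048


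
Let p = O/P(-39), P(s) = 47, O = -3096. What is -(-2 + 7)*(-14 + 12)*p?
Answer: -30960/47 ≈ -658.72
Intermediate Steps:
p = -3096/47 ≈ -65.872
-(-2 + 7)*(-14 + 12)*p = -(-2 + 7)*(-14 + 12)*(-3096)/47 = -5*(-2)*(-3096)/47 = -(-10)*(-3096)/47 = -1*30960/47 = -30960/47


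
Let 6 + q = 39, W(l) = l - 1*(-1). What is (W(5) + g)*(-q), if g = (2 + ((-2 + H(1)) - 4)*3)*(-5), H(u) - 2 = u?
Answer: -1353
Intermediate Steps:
H(u) = 2 + u
W(l) = 1 + l (W(l) = l + 1 = 1 + l)
g = 35 (g = (2 + ((-2 + (2 + 1)) - 4)*3)*(-5) = (2 + ((-2 + 3) - 4)*3)*(-5) = (2 + (1 - 4)*3)*(-5) = (2 - 3*3)*(-5) = (2 - 9)*(-5) = -7*(-5) = 35)
q = 33 (q = -6 + 39 = 33)
(W(5) + g)*(-q) = ((1 + 5) + 35)*(-1*33) = (6 + 35)*(-33) = 41*(-33) = -1353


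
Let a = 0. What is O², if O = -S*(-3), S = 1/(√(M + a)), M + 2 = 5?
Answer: 3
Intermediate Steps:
M = 3 (M = -2 + 5 = 3)
S = √3/3 (S = 1/(√(3 + 0)) = 1/(√3) = √3/3 ≈ 0.57735)
O = √3 (O = -√3/3*(-3) = √3 ≈ 1.7320)
O² = (√3)² = 3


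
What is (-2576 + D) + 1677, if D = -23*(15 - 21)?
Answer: -761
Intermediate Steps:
D = 138 (D = -23*(-6) = 138)
(-2576 + D) + 1677 = (-2576 + 138) + 1677 = -2438 + 1677 = -761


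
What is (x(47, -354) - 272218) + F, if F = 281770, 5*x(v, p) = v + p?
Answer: 47453/5 ≈ 9490.6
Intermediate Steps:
x(v, p) = p/5 + v/5 (x(v, p) = (v + p)/5 = (p + v)/5 = p/5 + v/5)
(x(47, -354) - 272218) + F = (((⅕)*(-354) + (⅕)*47) - 272218) + 281770 = ((-354/5 + 47/5) - 272218) + 281770 = (-307/5 - 272218) + 281770 = -1361397/5 + 281770 = 47453/5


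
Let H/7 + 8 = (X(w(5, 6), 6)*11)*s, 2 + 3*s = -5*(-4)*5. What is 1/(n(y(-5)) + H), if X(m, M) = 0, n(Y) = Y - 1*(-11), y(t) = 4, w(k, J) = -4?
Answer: -1/41 ≈ -0.024390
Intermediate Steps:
n(Y) = 11 + Y (n(Y) = Y + 11 = 11 + Y)
s = 98/3 (s = -⅔ + (-5*(-4)*5)/3 = -⅔ + (20*5)/3 = -⅔ + (⅓)*100 = -⅔ + 100/3 = 98/3 ≈ 32.667)
H = -56 (H = -56 + 7*((0*11)*(98/3)) = -56 + 7*(0*(98/3)) = -56 + 7*0 = -56 + 0 = -56)
1/(n(y(-5)) + H) = 1/((11 + 4) - 56) = 1/(15 - 56) = 1/(-41) = -1/41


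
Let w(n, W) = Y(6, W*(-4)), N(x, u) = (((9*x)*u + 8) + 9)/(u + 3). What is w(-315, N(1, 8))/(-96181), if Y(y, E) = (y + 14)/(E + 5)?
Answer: 220/28950481 ≈ 7.5992e-6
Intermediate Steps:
N(x, u) = (17 + 9*u*x)/(3 + u) (N(x, u) = ((9*u*x + 8) + 9)/(3 + u) = ((8 + 9*u*x) + 9)/(3 + u) = (17 + 9*u*x)/(3 + u))
Y(y, E) = (14 + y)/(5 + E)
w(n, W) = 20/(5 - 4*W) (w(n, W) = (14 + 6)/(5 + W*(-4)) = 20/(5 - 4*W))
w(-315, N(1, 8))/(-96181) = -20/(-5 + 4*((17 + 9*8*1)/(3 + 8)))/(-96181) = -20/(-5 + 4*((17 + 72)/11))*(-1/96181) = -20/(-5 + 4*((1/11)*89))*(-1/96181) = -20/(-5 + 4*(89/11))*(-1/96181) = -20/(-5 + 356/11)*(-1/96181) = -20/301/11*(-1/96181) = -20*11/301*(-1/96181) = -220/301*(-1/96181) = 220/28950481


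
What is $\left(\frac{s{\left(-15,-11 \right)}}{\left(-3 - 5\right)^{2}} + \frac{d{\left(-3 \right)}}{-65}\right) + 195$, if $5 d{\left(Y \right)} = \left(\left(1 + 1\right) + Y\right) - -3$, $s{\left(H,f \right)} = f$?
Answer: $\frac{4052297}{20800} \approx 194.82$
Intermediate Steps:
$d{\left(Y \right)} = 1 + \frac{Y}{5}$ ($d{\left(Y \right)} = \frac{\left(\left(1 + 1\right) + Y\right) - -3}{5} = \frac{\left(2 + Y\right) + 3}{5} = \frac{5 + Y}{5} = 1 + \frac{Y}{5}$)
$\left(\frac{s{\left(-15,-11 \right)}}{\left(-3 - 5\right)^{2}} + \frac{d{\left(-3 \right)}}{-65}\right) + 195 = \left(- \frac{11}{\left(-3 - 5\right)^{2}} + \frac{1 + \frac{1}{5} \left(-3\right)}{-65}\right) + 195 = \left(- \frac{11}{\left(-8\right)^{2}} + \left(1 - \frac{3}{5}\right) \left(- \frac{1}{65}\right)\right) + 195 = \left(- \frac{11}{64} + \frac{2}{5} \left(- \frac{1}{65}\right)\right) + 195 = \left(\left(-11\right) \frac{1}{64} - \frac{2}{325}\right) + 195 = \left(- \frac{11}{64} - \frac{2}{325}\right) + 195 = - \frac{3703}{20800} + 195 = \frac{4052297}{20800}$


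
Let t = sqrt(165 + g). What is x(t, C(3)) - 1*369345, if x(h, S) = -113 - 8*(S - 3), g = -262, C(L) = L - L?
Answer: -369434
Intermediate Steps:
C(L) = 0
t = I*sqrt(97) (t = sqrt(165 - 262) = sqrt(-97) = I*sqrt(97) ≈ 9.8489*I)
x(h, S) = -89 - 8*S (x(h, S) = -113 - 8*(-3 + S) = -113 + (24 - 8*S) = -89 - 8*S)
x(t, C(3)) - 1*369345 = (-89 - 8*0) - 1*369345 = (-89 + 0) - 369345 = -89 - 369345 = -369434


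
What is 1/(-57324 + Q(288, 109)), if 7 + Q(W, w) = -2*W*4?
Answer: -1/59635 ≈ -1.6769e-5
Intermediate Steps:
Q(W, w) = -7 - 8*W (Q(W, w) = -7 - 2*W*4 = -7 - 8*W)
1/(-57324 + Q(288, 109)) = 1/(-57324 + (-7 - 8*288)) = 1/(-57324 + (-7 - 2304)) = 1/(-57324 - 2311) = 1/(-59635) = -1/59635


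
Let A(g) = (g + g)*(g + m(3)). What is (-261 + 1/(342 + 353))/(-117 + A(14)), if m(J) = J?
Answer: -181394/249505 ≈ -0.72702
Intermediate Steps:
A(g) = 2*g*(3 + g) (A(g) = (g + g)*(g + 3) = (2*g)*(3 + g) = 2*g*(3 + g))
(-261 + 1/(342 + 353))/(-117 + A(14)) = (-261 + 1/(342 + 353))/(-117 + 2*14*(3 + 14)) = (-261 + 1/695)/(-117 + 2*14*17) = (-261 + 1/695)/(-117 + 476) = -181394/695/359 = -181394/695*1/359 = -181394/249505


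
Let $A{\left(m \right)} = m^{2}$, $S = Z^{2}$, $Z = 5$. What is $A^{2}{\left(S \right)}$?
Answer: $390625$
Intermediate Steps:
$S = 25$ ($S = 5^{2} = 25$)
$A^{2}{\left(S \right)} = \left(25^{2}\right)^{2} = 625^{2} = 390625$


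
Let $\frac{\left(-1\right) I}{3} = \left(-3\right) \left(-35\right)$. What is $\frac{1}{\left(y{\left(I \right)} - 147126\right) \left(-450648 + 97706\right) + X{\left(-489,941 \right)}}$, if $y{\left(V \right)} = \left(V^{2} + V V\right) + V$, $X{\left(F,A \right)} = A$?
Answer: $- \frac{1}{18003217537} \approx -5.5546 \cdot 10^{-11}$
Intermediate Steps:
$I = -315$ ($I = - 3 \left(\left(-3\right) \left(-35\right)\right) = \left(-3\right) 105 = -315$)
$y{\left(V \right)} = V + 2 V^{2}$ ($y{\left(V \right)} = \left(V^{2} + V^{2}\right) + V = 2 V^{2} + V = V + 2 V^{2}$)
$\frac{1}{\left(y{\left(I \right)} - 147126\right) \left(-450648 + 97706\right) + X{\left(-489,941 \right)}} = \frac{1}{\left(- 315 \left(1 + 2 \left(-315\right)\right) - 147126\right) \left(-450648 + 97706\right) + 941} = \frac{1}{\left(- 315 \left(1 - 630\right) - 147126\right) \left(-352942\right) + 941} = \frac{1}{\left(\left(-315\right) \left(-629\right) - 147126\right) \left(-352942\right) + 941} = \frac{1}{\left(198135 - 147126\right) \left(-352942\right) + 941} = \frac{1}{51009 \left(-352942\right) + 941} = \frac{1}{-18003218478 + 941} = \frac{1}{-18003217537} = - \frac{1}{18003217537}$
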